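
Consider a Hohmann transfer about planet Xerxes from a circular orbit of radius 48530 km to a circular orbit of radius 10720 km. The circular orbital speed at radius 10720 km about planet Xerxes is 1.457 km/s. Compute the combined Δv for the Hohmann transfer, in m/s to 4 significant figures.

Δv = 680.7 m/s

From the circular-orbit relation v² = μ/r at r = 10720 km: μ = v²r = (1.457)² × 10720 = 22756.9 km³/s².
The Hohmann ellipse has a_t = (r₁ + r₂)/2 = 29625 km.
At r₁ the circular-orbit speed is v₁ = √(μ/r₁) = 0.6848 km/s.
Transfer-orbit speed at r₁ (vis-viva): v_a = √[μ(2/r₁ − 1/a_t)] = 0.4119 km/s.
First burn Δv₁ = |v_a − v₁| = 0.2729 km/s.
At r₂, v₂ = √(μ/r₂) = 1.4570 km/s.
Transfer-orbit speed at r₂: v_p = √[μ(2/r₂ − 1/a_t)] = 1.8648 km/s.
Second burn Δv₂ = |v₂ − v_p| = 0.4078 km/s.
Total Δv = Δv₁ + Δv₂ = 0.6807 km/s.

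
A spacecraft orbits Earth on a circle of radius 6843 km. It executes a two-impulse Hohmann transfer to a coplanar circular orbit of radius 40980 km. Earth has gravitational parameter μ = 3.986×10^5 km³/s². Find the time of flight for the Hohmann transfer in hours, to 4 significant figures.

Semi-major axis of the transfer orbit: a_t = (6843 + 40980)/2 = 23911.5 km.
Transfer time t = π√(a_t³/μ) = π√((23911.5)³ / 3.986×10^5) = 18400 s.
Converting: 18400 s ÷ 3600 s/hour = 5.111 hours.

t = 5.111 hours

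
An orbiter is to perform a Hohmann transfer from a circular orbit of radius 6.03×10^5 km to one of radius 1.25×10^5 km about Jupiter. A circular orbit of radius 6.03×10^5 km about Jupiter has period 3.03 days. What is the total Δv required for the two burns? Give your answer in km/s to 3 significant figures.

From Kepler's third law T² = 4π²r³/μ at r = 6.03×10^5 km, T = 3.03 days = 3.03 × 86400 s = 2.61792×10^5 s: μ = 4π²r³/T² = 1.26299×10^8 km³/s².
Transfer-ellipse semi-major axis a_t = (r₁ + r₂)/2 = (6.030×10^5 + 1.250×10^5)/2 = 3.640×10^5 km.
Circular speed at r₁: v₁ = √(μ/r₁) = √(1.26299×10^8/6.030×10^5) = 14.472 km/s.
Transfer-orbit speed at r₁ (vis-viva): v_a = √[μ(2/r₁ − 1/a_t)] = 8.4810 km/s.
First burn Δv₁ = |v_a − v₁| = 5.991 km/s.
Circular speed at r₂: v₂ = √(μ/r₂) = 31.7866 km/s.
Transfer-orbit speed at r₂: v_p = √[μ(2/r₂ − 1/a_t)] = 40.9122 km/s.
Second burn Δv₂ = |v₂ − v_p| = 9.126 km/s.
Δv = Δv₁ + Δv₂ = 5.991 + 9.126 = 15.12 km/s.

Δv = 15.1 km/s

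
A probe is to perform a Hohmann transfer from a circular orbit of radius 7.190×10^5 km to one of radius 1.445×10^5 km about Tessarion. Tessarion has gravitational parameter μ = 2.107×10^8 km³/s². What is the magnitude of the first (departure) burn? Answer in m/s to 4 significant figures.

Δv₁ = 7215 m/s

The Hohmann ellipse has a_t = (r₁ + r₂)/2 = 4.3175×10^5 km.
On the circular orbit at r = 7.190×10^5 km, v_c = √(μ/r) = 17.1186 km/s.
Vis-viva on the transfer ellipse at r = 7.190×10^5 km gives v_t = √[μ(2/r − 1/a_t)] = 9.90343 km/s.
Δv₁ = |v_t − v_c| = |9.90343 − 17.1186| = 7.215 km/s.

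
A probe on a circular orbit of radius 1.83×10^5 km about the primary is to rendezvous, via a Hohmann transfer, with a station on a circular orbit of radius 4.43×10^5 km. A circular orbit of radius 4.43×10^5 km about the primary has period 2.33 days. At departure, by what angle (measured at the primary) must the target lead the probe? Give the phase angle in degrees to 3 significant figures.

φ = 73.1°

From Kepler's third law T² = 4π²r³/μ at r = 4.43×10^5 km, T = 2.33 days = 2.33 × 86400 s = 2.01312×10^5 s: μ = 4π²r³/T² = 8.46899×10^7 km³/s².
The Hohmann ellipse has a_t = (r₁ + r₂)/2 = 3.130×10^5 km.
Transfer time t = π√(a_t³/μ) = 59780 s.
Target angular speed ω₂ = √(μ/r₂³) = 3.121×10^-5 rad/s.
Angle swept by the target during transfer: ω₂·t = 1.866 rad = 106.9°.
Arrival is 180° from departure on the ellipse, so φ = 180° − 106.9° = 73.1°.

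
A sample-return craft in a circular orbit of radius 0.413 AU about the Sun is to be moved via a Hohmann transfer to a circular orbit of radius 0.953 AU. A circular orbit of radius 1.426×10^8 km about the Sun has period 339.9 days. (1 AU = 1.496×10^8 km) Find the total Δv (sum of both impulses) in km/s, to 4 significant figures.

Δv = 15.19 km/s

From Kepler's third law T² = 4π²r³/μ at r = 1.426×10^8 km, T = 339.9 days = 339.9 × 86400 s = 2.936736×10^7 s: μ = 4π²r³/T² = 1.32736×10^11 km³/s².
In km: r₁ = 0.413 × 1.496×10^8 = 6.17848×10^7 km; r₂ = 0.953 × 1.496×10^8 = 1.425688×10^8 km.
Semi-major axis of the transfer orbit: a_t = (6.17848×10^7 + 1.425688×10^8)/2 = 1.021768×10^8 km.
At r₁ the circular-orbit speed is v₁ = √(μ/r₁) = 46.35 km/s.
On the transfer ellipse at r₁, vis-viva gives v_p = √[μ(2/r₁ − 1/a_t)] = 54.75 km/s.
First burn Δv₁ = |v_p − v₁| = 8.400 km/s.
Circular speed at r₂: v₂ = √(μ/r₂) = 30.513 km/s.
Transfer-orbit speed at r₂: v_a = √[μ(2/r₂ − 1/a_t)] = 23.727 km/s.
Second burn Δv₂ = |v₂ − v_a| = 6.786 km/s.
Δv = Δv₁ + Δv₂ = 8.400 + 6.786 = 15.19 km/s.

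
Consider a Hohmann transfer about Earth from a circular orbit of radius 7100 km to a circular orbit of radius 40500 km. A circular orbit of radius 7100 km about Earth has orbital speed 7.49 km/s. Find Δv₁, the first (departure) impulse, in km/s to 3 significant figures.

From the circular-orbit relation v² = μ/r at r = 7100 km: μ = v²r = (7.49)² × 7100 = 3.98311×10^5 km³/s².
The Hohmann ellipse has a_t = (r₁ + r₂)/2 = 23800 km.
Circular speed at r = 7100 km: v_c = √(μ/r) = 7.490 km/s.
Transfer-orbit speed at the same r (vis-viva, a = a_t): v_t = √[μ(2/r − 1/a_t)] = 9.771 km/s.
Δv₁ = |v_t − v_c| = |9.771 − 7.490| = 2.281 km/s.

Δv₁ = 2.28 km/s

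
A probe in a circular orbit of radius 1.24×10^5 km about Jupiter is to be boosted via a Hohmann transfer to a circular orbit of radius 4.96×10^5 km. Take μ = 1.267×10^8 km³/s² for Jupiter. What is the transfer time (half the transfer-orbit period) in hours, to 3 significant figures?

Transfer-ellipse semi-major axis a_t = (r₁ + r₂)/2 = (1.240×10^5 + 4.960×10^5)/2 = 3.100×10^5 km.
By Kepler's third law the transfer-orbit period is T = 2π√(a_t³/μ), so t = T/2 = 48170 s.
Converting: 48170 s ÷ 3600 s/hour = 13.4 hours.

t = 13.4 hours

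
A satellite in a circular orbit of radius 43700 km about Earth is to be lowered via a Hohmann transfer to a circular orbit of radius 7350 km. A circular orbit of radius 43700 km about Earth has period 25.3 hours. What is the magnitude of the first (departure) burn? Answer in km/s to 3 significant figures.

Δv₁ = 1.40 km/s

From Kepler's third law T² = 4π²r³/μ at r = 43700 km, T = 25.3 hours = 25.3 × 3600 s = 91080 s: μ = 4π²r³/T² = 3.97153×10^5 km³/s².
Transfer-ellipse semi-major axis a_t = (r₁ + r₂)/2 = (43700 + 7350)/2 = 25525 km.
On the circular orbit at r = 43700 km, v_c = √(μ/r) = 3.015 km/s.
Vis-viva on the transfer ellipse at r = 43700 km gives v_t = √[μ(2/r − 1/a_t)] = 1.618 km/s.
Δv₁ = |v_t − v_c| = |1.618 − 3.015| = 1.397 km/s.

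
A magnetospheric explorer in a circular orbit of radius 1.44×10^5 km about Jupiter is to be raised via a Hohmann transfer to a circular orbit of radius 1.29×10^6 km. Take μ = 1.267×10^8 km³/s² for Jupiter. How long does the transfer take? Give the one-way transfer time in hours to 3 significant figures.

t = 47.1 hours

Semi-major axis of the transfer orbit: a_t = (1.440×10^5 + 1.290×10^6)/2 = 7.170×10^5 km.
Transfer time t = π√(a_t³/μ) = π√((7.170×10^5)³ / 1.267×10^8) = 1.694×10^5 s.
Converting: 1.694×10^5 s ÷ 3600 s/hour = 47.1 hours.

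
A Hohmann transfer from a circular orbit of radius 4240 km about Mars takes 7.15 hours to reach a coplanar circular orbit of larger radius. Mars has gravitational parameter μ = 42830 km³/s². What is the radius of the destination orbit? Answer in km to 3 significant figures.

Transfer time t = 7.15 hours = 25740 s, and t = π√(a_t³/μ).
So a_t = (μ t²/π²)^(1/3) = (42830 × (25740)² / π²)^(1/3) = 14220 km.
Since a_t = (r₁ + r₂)/2, r₂ = 2a_t − r₁ = 2×14220 − 4240 = 24200 km.

r₂ = 24200 km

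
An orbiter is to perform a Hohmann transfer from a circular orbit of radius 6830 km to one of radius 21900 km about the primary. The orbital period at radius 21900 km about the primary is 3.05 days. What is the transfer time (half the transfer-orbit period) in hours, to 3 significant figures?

t = 19.4 hours

From Kepler's third law T² = 4π²r³/μ at r = 21900 km, T = 3.05 days = 3.05 × 86400 s = 2.6352×10^5 s: μ = 4π²r³/T² = 5971.25 km³/s².
The Hohmann ellipse has a_t = (r₁ + r₂)/2 = 14365 km.
By Kepler's third law the transfer-orbit period is T = 2π√(a_t³/μ), so t = T/2 = 70000 s.
Converting: 70000 s ÷ 3600 s/hour = 19.4 hours.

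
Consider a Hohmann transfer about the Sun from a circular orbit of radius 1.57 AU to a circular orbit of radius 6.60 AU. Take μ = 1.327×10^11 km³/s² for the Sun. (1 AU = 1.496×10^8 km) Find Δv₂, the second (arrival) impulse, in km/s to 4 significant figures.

In km: r₁ = 1.57 × 1.496×10^8 = 2.34872×10^8 km; r₂ = 6.60 × 1.496×10^8 = 9.8736×10^8 km.
Transfer-ellipse semi-major axis a_t = (r₁ + r₂)/2 = (2.34872×10^8 + 9.8736×10^8)/2 = 6.11116×10^8 km.
On the circular orbit at r = 9.8736×10^8 km, v_c = √(μ/r) = 11.593 km/s.
Transfer-orbit speed at the same r (vis-viva, a = a_t): v_t = √[μ(2/r − 1/a_t)] = 7.1871 km/s.
Δv₂ = |v_t − v_c| = |7.1871 − 11.593| = 4.406 km/s.

Δv₂ = 4.406 km/s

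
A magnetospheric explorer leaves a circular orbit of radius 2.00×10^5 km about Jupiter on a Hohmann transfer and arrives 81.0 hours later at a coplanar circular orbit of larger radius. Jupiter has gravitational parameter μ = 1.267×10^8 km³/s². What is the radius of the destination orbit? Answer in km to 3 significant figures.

r₂ = 1.86×10^6 km

Transfer time t = 81.0 hours = 2.916×10^5 s, and t = π√(a_t³/μ).
So a_t = (μ t²/π²)^(1/3) = (1.267×10^8 × (2.916×10^5)² / π²)^(1/3) = 1.0296×10^6 km.
Since a_t = (r₁ + r₂)/2, r₂ = 2a_t − r₁ = 2×1.0296×10^6 − 2.000×10^5 = 1.8592×10^6 km.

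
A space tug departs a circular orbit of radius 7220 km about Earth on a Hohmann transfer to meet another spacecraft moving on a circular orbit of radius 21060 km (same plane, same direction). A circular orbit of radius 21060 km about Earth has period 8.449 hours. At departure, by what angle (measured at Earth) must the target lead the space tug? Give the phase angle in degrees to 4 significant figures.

From Kepler's third law T² = 4π²r³/μ at r = 21060 km, T = 8.449 hours = 8.449 × 3600 s = 30416.4 s: μ = 4π²r³/T² = 3.98583×10^5 km³/s².
Transfer-ellipse semi-major axis a_t = (r₁ + r₂)/2 = (7220 + 21060)/2 = 14140 km.
The half-period of the transfer ellipse is t = π√(a_t³/μ) = 8366.9 s.
The target's mean motion on its circular orbit is ω₂ = √(μ/r₂³) = 2.0657×10^-4 rad/s.
Angle swept by the target during transfer: ω₂·t = 1.7284 rad = 99.03°.
Arrival is 180° from departure on the ellipse, so φ = 180° − 99.03° = 80.97°.

φ = 80.97°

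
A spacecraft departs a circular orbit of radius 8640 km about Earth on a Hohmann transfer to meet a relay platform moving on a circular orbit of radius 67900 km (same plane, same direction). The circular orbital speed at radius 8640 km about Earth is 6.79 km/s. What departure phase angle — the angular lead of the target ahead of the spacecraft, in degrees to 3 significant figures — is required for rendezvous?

φ = 104°

From the circular-orbit relation v² = μ/r at r = 8640 km: μ = v²r = (6.79)² × 8640 = 3.98339×10^5 km³/s².
Transfer-ellipse semi-major axis a_t = (r₁ + r₂)/2 = (8640 + 67900)/2 = 38270 km.
Transfer time t = π√(a_t³/μ) = 37265.84 s.
Target angular speed ω₂ = √(μ/r₂³) = 3.567155×10^-5 rad/s.
Angle swept by the target during transfer: ω₂·t = 1.3293303 rad = 76.17°.
The spacecraft traverses 180° on the transfer ellipse, so the target must lead by 180° − 76.17° = 104°.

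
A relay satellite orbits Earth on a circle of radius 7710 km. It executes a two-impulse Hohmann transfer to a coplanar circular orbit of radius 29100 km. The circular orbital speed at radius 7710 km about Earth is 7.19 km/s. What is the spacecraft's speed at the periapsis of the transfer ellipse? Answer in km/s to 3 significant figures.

v = 9.04 km/s

From the circular-orbit relation v² = μ/r at r = 7710 km: μ = v²r = (7.19)² × 7710 = 3.98577×10^5 km³/s².
The Hohmann ellipse has a_t = (r₁ + r₂)/2 = 18405 km.
At periapsis, r = 7710 km.
Applying v² = μ(2/r − 1/a_t): v = 9.041 km/s.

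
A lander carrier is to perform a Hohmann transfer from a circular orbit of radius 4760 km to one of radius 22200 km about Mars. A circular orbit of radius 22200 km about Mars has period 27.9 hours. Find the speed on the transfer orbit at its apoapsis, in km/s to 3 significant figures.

From Kepler's third law T² = 4π²r³/μ at r = 22200 km, T = 27.9 hours = 27.9 × 3600 s = 1.0044×10^5 s: μ = 4π²r³/T² = 42815.9 km³/s².
The Hohmann ellipse has a_t = (r₁ + r₂)/2 = 13480 km.
At apoapsis, r = 22200 km.
Vis-viva: v = √[μ(2/r − 1/a_t)] = √[42815.9 × (2/22200 − 1/13480)] = 0.8252 km/s.

v = 0.825 km/s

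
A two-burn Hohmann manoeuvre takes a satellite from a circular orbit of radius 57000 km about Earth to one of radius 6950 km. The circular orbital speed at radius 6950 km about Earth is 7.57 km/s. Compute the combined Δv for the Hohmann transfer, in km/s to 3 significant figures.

From the circular-orbit relation v² = μ/r at r = 6950 km: μ = v²r = (7.57)² × 6950 = 3.98269×10^5 km³/s².
The Hohmann ellipse has a_t = (r₁ + r₂)/2 = 31975 km.
At r₁ the circular-orbit speed is v₁ = √(μ/r₁) = 2.643 km/s.
On the transfer ellipse at r₁, v² = μ(2/r − 1/a) gives v_a = √[μ(2/r₁ − 1/a_t)] = 1.232 km/s.
First burn Δv₁ = |v_a − v₁| = 1.411 km/s.
Circular speed at r₂: v₂ = √(μ/r₂) = 7.5700 km/s.
Transfer-orbit speed at r₂: v_p = √[μ(2/r₂ − 1/a_t)] = 10.107 km/s.
Second burn Δv₂ = |v₂ − v_p| = 2.537 km/s.
Total Δv = Δv₁ + Δv₂ = 3.948 km/s.

Δv = 3.95 km/s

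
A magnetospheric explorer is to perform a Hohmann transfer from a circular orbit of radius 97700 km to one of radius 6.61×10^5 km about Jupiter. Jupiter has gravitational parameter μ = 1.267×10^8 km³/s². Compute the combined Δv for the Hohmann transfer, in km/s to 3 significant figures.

Transfer-ellipse semi-major axis a_t = (r₁ + r₂)/2 = (97700 + 6.610×10^5)/2 = 3.7935×10^5 km.
Circular speed at r₁: v₁ = √(μ/r₁) = √(1.267×10^8/97700) = 36.0115 km/s.
On the transfer ellipse at r₁, vis-viva gives v_p = √[μ(2/r₁ − 1/a_t)] = 47.5359 km/s.
First burn Δv₁ = |v_p − v₁| = 11.52 km/s.
At r₂, v₂ = √(μ/r₂) = 13.845 km/s.
Transfer-orbit speed at r₂: v_a = √[μ(2/r₂ − 1/a_t)] = 7.0261 km/s.
Second burn Δv₂ = |v₂ − v_a| = 6.819 km/s.
Total Δv = Δv₁ + Δv₂ = 18.34 km/s.

Δv = 18.3 km/s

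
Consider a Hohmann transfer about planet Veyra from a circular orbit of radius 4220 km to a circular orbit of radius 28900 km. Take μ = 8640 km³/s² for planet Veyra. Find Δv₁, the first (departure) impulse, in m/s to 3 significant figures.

Δv₁ = 459 m/s

Transfer-ellipse semi-major axis a_t = (r₁ + r₂)/2 = (4220 + 28900)/2 = 16560 km.
Circular speed at r = 4220 km: v_c = √(μ/r) = 1.4309 km/s.
Transfer-orbit speed at the same r (vis-viva, a = a_t): v_t = √[μ(2/r − 1/a_t)] = 1.8903 km/s.
Δv₁ = |v_t − v_c| = |1.8903 − 1.4309| = 0.4594 km/s.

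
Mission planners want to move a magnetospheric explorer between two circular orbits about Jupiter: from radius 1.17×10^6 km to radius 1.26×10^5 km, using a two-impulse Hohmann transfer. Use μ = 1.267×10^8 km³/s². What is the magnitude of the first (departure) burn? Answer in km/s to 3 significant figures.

The Hohmann ellipse has a_t = (r₁ + r₂)/2 = 6.480×10^5 km.
On the circular orbit at r = 1.170×10^6 km, v_c = √(μ/r) = 10.4063 km/s.
Transfer-orbit speed at the same r (vis-viva, a = a_t): v_t = √[μ(2/r − 1/a_t)] = 4.58874 km/s.
Δv₁ = |v_t − v_c| = |4.58874 − 10.4063| = 5.818 km/s.

Δv₁ = 5.82 km/s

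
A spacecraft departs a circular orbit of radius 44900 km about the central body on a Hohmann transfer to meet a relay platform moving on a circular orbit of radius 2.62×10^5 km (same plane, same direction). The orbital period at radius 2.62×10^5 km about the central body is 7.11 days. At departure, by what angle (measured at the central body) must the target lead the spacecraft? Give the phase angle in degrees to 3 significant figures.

From Kepler's third law T² = 4π²r³/μ at r = 2.62×10^5 km, T = 7.11 days = 7.11 × 86400 s = 6.14304×10^5 s: μ = 4π²r³/T² = 1.88147×10^6 km³/s².
Semi-major axis of the transfer orbit: a_t = (44900 + 2.620×10^5)/2 = 1.5345×10^5 km.
Transfer time t = π√(a_t³/μ) = 1.3767×10^5 s.
The target's mean motion on its circular orbit is ω₂ = √(μ/r₂³) = 1.0228×10^-5 rad/s.
Angle swept by the target during transfer: ω₂·t = 1.4081 rad = 80.68°.
Arrival is 180° from departure on the ellipse, so φ = 180° − 80.68° = 99.3°.

φ = 99.3°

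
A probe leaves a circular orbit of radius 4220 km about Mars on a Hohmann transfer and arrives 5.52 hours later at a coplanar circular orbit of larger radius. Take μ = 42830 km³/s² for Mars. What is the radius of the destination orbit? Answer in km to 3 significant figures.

r₂ = 19700 km

Transfer time t = 5.52 hours = 19872 s, and t = π√(a_t³/μ).
So a_t = (μ t²/π²)^(1/3) = (42830 × (19872)² / π²)^(1/3) = 11967 km.
Since a_t = (r₁ + r₂)/2, r₂ = 2a_t − r₁ = 2×11967 − 4220 = 19714 km.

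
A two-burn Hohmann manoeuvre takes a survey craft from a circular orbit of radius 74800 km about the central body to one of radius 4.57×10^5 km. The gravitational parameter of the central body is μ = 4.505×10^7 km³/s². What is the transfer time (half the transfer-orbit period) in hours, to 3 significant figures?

t = 17.8 hours

The Hohmann ellipse has a_t = (r₁ + r₂)/2 = 2.659×10^5 km.
Half the transfer-orbit period gives t = π√(a_t³/μ) = 64180 s.
Converting: 64180 s ÷ 3600 s/hour = 17.8 hours.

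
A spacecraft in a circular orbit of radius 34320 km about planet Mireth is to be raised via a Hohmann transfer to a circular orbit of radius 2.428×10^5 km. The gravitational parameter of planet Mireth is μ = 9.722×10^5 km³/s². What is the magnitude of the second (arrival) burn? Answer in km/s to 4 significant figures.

Semi-major axis of the transfer orbit: a_t = (34320 + 2.428×10^5)/2 = 1.3856×10^5 km.
Circular speed at r = 2.428×10^5 km: v_c = √(μ/r) = 2.001 km/s.
Vis-viva on the transfer ellipse at r = 2.428×10^5 km gives v_t = √[μ(2/r − 1/a_t)] = 0.9959 km/s.
Δv₂ = |v_t − v_c| = |0.9959 − 2.001| = 1.005 km/s.

Δv₂ = 1.005 km/s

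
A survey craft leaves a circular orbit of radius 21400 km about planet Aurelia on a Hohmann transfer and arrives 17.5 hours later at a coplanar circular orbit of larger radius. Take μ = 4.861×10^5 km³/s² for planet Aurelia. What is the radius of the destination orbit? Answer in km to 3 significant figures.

r₂ = 94700 km

Transfer time t = 17.5 hours = 63000 s, and t = π√(a_t³/μ).
So a_t = (μ t²/π²)^(1/3) = (4.861×10^5 × (63000)² / π²)^(1/3) = 58037 km.
Since a_t = (r₁ + r₂)/2, r₂ = 2a_t − r₁ = 2×58037 − 21400 = 94674 km.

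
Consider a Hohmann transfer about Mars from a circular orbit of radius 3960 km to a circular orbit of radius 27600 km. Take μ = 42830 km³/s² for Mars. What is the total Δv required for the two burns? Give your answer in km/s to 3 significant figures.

Δv = 1.68 km/s

Transfer-ellipse semi-major axis a_t = (r₁ + r₂)/2 = (3960 + 27600)/2 = 15780 km.
Circular speed at r₁: v₁ = √(μ/r₁) = √(42830/3960) = 3.2887 km/s.
On the transfer ellipse at r₁, vis-viva equation gives v_p = √[μ(2/r₁ − 1/a_t)] = 4.3494 km/s.
First burn Δv₁ = |v_p − v₁| = 1.0607 km/s.
At r₂, v₂ = √(μ/r₂) = 1.24572 km/s.
Transfer-orbit speed at r₂: v_a = √[μ(2/r₂ − 1/a_t)] = 0.624042 km/s.
Second burn Δv₂ = |v₂ − v_a| = 0.62168 km/s.
Δv = Δv₁ + Δv₂ = 1.0607 + 0.62168 = 1.682 km/s.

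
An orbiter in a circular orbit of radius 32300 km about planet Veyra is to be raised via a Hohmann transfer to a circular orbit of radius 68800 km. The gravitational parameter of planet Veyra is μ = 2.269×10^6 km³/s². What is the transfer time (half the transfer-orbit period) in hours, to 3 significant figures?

t = 6.58 hours

Semi-major axis of the transfer orbit: a_t = (32300 + 68800)/2 = 50550 km.
By Kepler's third law the transfer-orbit period is T = 2π√(a_t³/μ), so t = T/2 = 23700 s.
Converting: 23700 s ÷ 3600 s/hour = 6.58 hours.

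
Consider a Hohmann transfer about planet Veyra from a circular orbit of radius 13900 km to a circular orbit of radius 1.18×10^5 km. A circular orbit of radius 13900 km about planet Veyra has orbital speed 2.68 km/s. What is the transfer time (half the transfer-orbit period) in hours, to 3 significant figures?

From the circular-orbit relation v² = μ/r at r = 13900 km: μ = v²r = (2.68)² × 13900 = 99835.4 km³/s².
Transfer-ellipse semi-major axis a_t = (r₁ + r₂)/2 = (13900 + 1.180×10^5)/2 = 65950 km.
By Kepler's third law the transfer-orbit period is T = 2π√(a_t³/μ), so t = T/2 = 1.684×10^5 s.
Converting: 1.684×10^5 s ÷ 3600 s/hour = 46.8 hours.

t = 46.8 hours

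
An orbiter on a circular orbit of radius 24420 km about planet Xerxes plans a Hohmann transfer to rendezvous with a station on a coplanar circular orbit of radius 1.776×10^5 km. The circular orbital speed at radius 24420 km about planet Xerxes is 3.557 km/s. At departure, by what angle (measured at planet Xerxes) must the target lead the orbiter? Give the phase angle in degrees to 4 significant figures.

From the circular-orbit relation v² = μ/r at r = 24420 km: μ = v²r = (3.557)² × 24420 = 3.08968×10^5 km³/s².
Semi-major axis of the transfer orbit: a_t = (24420 + 1.776×10^5)/2 = 1.0101×10^5 km.
Transfer time t = π√(a_t³/μ) = 1.8144×10^5 s.
Target angular speed ω₂ = √(μ/r₂³) = 7.4266×10^-6 rad/s.
Angle swept by the target during transfer: ω₂·t = 1.3475 rad = 77.21°.
The orbiter traverses 180° on the transfer ellipse, so the target must lead by 180° − 77.21° = 102.8°.

φ = 102.8°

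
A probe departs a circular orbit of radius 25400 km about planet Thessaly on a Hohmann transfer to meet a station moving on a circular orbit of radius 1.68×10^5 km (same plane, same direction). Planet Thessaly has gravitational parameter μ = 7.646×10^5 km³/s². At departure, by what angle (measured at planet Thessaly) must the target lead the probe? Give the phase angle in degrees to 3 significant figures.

φ = 101°

The Hohmann ellipse has a_t = (r₁ + r₂)/2 = 96700 km.
The half-period of the transfer ellipse is t = π√(a_t³/μ) = 1.08037×10^5 s.
Target angular speed ω₂ = √(μ/r₂³) = 1.26985×10^-5 rad/s.
Angle swept by the target during transfer: ω₂·t = 1.3719 rad = 78.60°.
Arrival is 180° from departure on the ellipse, so φ = 180° − 78.60° = 101°.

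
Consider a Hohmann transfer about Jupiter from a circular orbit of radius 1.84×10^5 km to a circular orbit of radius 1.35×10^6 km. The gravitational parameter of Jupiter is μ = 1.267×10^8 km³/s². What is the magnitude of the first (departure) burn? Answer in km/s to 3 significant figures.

Δv₁ = 8.57 km/s

The Hohmann ellipse has a_t = (r₁ + r₂)/2 = 7.670×10^5 km.
On the circular orbit at r = 1.840×10^5 km, v_c = √(μ/r) = 26.241 km/s.
Vis-viva on the transfer ellipse at r = 1.840×10^5 km gives v_t = √[μ(2/r − 1/a_t)] = 34.814 km/s.
Δv₁ = |v_t − v_c| = |34.814 − 26.241| = 8.573 km/s.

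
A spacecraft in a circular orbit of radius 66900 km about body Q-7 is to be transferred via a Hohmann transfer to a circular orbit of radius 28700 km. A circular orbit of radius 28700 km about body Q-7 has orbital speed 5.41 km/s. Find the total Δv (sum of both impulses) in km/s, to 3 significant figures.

From the circular-orbit relation v² = μ/r at r = 28700 km: μ = v²r = (5.41)² × 28700 = 8.39994×10^5 km³/s².
The Hohmann ellipse has a_t = (r₁ + r₂)/2 = 47800 km.
Circular speed at r₁: v₁ = √(μ/r₁) = √(8.39994×10^5/66900) = 3.5434 km/s.
Transfer-orbit speed at r₁ (vis-viva): v_a = √[μ(2/r₁ − 1/a_t)] = 2.7457 km/s.
First burn Δv₁ = |v_a − v₁| = 0.7977 km/s.
Circular speed at r₂: v₂ = √(μ/r₂) = 5.4100 km/s.
Transfer-orbit speed at r₂: v_p = √[μ(2/r₂ − 1/a_t)] = 6.4002 km/s.
Second burn Δv₂ = |v₂ − v_p| = 0.9902 km/s.
Total Δv = Δv₁ + Δv₂ = 1.788 km/s.

Δv = 1.79 km/s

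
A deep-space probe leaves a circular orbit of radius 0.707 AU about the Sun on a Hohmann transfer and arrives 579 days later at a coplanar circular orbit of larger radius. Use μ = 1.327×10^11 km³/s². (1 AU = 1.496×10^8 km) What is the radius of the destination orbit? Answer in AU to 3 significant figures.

r₂ = 3.61 AU

In km: r₁ = 0.707 × 1.496×10^8 = 1.057672×10^8 km.
Transfer time t = 579 days = 5.00256×10^7 s, and t = π√(a_t³/μ).
So a_t = (μ t²/π²)^(1/3) = (1.327×10^11 × (5.00256×10^7)² / π²)^(1/3) = 3.2284×10^8 km.
Since a_t = (r₁ + r₂)/2, r₂ = 2a_t − r₁ = 2×3.2284×10^8 − 1.057672×10^8 = 5.399128×10^8 km.
In AU: r₂ = 5.399128×10^8 / 1.496×10^8 = 3.61 AU.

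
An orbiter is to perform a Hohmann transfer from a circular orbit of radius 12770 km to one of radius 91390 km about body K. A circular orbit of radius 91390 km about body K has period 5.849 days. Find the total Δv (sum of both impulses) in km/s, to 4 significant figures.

Δv = 1.561 km/s

From Kepler's third law T² = 4π²r³/μ at r = 91390 km, T = 5.849 days = 5.849 × 86400 s = 5.053536×10^5 s: μ = 4π²r³/T² = 1.17995×10^5 km³/s².
The Hohmann ellipse has a_t = (r₁ + r₂)/2 = 52080 km.
Circular speed at r₁: v₁ = √(μ/r₁) = √(1.17995×10^5/12770) = 3.040 km/s.
Transfer-orbit speed at r₁ (v² = μ(2/r − 1/a)): v_p = √[μ(2/r₁ − 1/a_t)] = 4.027 km/s.
First burn Δv₁ = |v_p − v₁| = 0.9870 km/s.
At r₂, v₂ = √(μ/r₂) = 1.1363 km/s.
Transfer-orbit speed at r₂: v_a = √[μ(2/r₂ − 1/a_t)] = 0.56266 km/s.
Second burn Δv₂ = |v₂ − v_a| = 0.5736 km/s.
Δv = Δv₁ + Δv₂ = 0.9870 + 0.5736 = 1.561 km/s.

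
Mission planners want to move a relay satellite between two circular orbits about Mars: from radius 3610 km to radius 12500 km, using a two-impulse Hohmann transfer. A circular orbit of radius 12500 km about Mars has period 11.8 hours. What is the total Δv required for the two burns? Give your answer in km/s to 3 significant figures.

From Kepler's third law T² = 4π²r³/μ at r = 12500 km, T = 11.8 hours = 11.8 × 3600 s = 42480 s: μ = 4π²r³/T² = 42728.8 km³/s².
Semi-major axis of the transfer orbit: a_t = (3610 + 12500)/2 = 8055 km.
Circular speed at r₁: v₁ = √(μ/r₁) = √(42728.8/3610) = 3.44038 km/s.
Transfer-orbit speed at r₁ (vis-viva equation): v_p = √[μ(2/r₁ − 1/a_t)] = 4.28577 km/s.
First burn Δv₁ = |v_p − v₁| = 0.84539 km/s.
At r₂, v₂ = √(μ/r₂) = 1.8488657 km/s.
Transfer-orbit speed at r₂: v_a = √[μ(2/r₂ − 1/a_t)] = 1.2377308 km/s.
Second burn Δv₂ = |v₂ − v_a| = 0.61113 km/s.
Δv = Δv₁ + Δv₂ = 0.84539 + 0.61113 = 1.457 km/s.

Δv = 1.46 km/s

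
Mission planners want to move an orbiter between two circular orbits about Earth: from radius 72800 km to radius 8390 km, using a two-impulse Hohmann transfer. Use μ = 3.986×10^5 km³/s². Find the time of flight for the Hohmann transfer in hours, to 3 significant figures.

t = 11.3 hours

Transfer-ellipse semi-major axis a_t = (r₁ + r₂)/2 = (72800 + 8390)/2 = 40595 km.
By Kepler's third law the transfer-orbit period is T = 2π√(a_t³/μ), so t = T/2 = 40700 s.
Converting: 40700 s ÷ 3600 s/hour = 11.3 hours.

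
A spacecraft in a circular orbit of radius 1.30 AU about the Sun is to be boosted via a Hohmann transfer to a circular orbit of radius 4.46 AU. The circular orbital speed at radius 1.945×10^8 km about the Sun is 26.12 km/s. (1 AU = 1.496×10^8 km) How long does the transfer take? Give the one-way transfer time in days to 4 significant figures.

From the circular-orbit relation v² = μ/r at r = 1.945×10^8 km: μ = v²r = (26.12)² × 1.945×10^8 = 1.32698×10^11 km³/s².
In km: r₁ = 1.30 × 1.496×10^8 = 1.9448×10^8 km; r₂ = 4.46 × 1.496×10^8 = 6.67216×10^8 km.
The Hohmann ellipse has a_t = (r₁ + r₂)/2 = 4.30848×10^8 km.
Transfer time t = π√(a_t³/μ) = π√((4.30848×10^8)³ / 1.32698×10^11) = 7.713×10^7 s.
Converting: 7.713×10^7 s ÷ 86400 s/day = 892.7 days.

t = 892.7 days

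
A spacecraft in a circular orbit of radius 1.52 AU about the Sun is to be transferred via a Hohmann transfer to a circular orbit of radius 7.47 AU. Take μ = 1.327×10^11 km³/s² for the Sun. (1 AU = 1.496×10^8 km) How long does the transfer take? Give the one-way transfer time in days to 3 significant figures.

t = 1740 days

In km: r₁ = 1.52 × 1.496×10^8 = 2.27392×10^8 km; r₂ = 7.47 × 1.496×10^8 = 1.117512×10^9 km.
Transfer-ellipse semi-major axis a_t = (r₁ + r₂)/2 = (2.27392×10^8 + 1.117512×10^9)/2 = 6.72452×10^8 km.
Transfer time t = π√(a_t³/μ) = π√((6.72452×10^8)³ / 1.327×10^11) = 1.504×10^8 s.
Converting: 1.504×10^8 s ÷ 86400 s/day = 1740 days.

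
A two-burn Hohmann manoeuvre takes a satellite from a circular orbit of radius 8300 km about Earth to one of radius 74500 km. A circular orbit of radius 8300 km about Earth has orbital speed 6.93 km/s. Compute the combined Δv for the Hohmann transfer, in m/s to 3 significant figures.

From the circular-orbit relation v² = μ/r at r = 8300 km: μ = v²r = (6.93)² × 8300 = 3.98607×10^5 km³/s².
Transfer-ellipse semi-major axis a_t = (r₁ + r₂)/2 = (8300 + 74500)/2 = 41400 km.
At r₁ the circular-orbit speed is v₁ = √(μ/r₁) = 6.9300 km/s.
On the transfer ellipse at r₁, v² = μ(2/r − 1/a) gives v_p = √[μ(2/r₁ − 1/a_t)] = 9.2963 km/s.
First burn Δv₁ = |v_p − v₁| = 2.3663 km/s.
Circular speed at r₂: v₂ = √(μ/r₂) = 2.3131 km/s.
Transfer-orbit speed at r₂: v_a = √[μ(2/r₂ − 1/a_t)] = 1.0357 km/s.
Second burn Δv₂ = |v₂ − v_a| = 1.2774 km/s.
Δv = Δv₁ + Δv₂ = 2.3663 + 1.2774 = 3.644 km/s.

Δv = 3640 m/s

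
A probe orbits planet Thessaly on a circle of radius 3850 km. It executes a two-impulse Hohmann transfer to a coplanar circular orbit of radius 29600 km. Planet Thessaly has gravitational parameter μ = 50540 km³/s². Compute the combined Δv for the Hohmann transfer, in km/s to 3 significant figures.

Semi-major axis of the transfer orbit: a_t = (3850 + 29600)/2 = 16725 km.
Circular speed at r₁: v₁ = √(μ/r₁) = √(50540/3850) = 3.623 km/s.
On the transfer ellipse at r₁, vis-viva gives v_p = √[μ(2/r₁ − 1/a_t)] = 4.820 km/s.
First burn Δv₁ = |v_p − v₁| = 1.197 km/s.
At r₂, v₂ = √(μ/r₂) = 1.3067 km/s.
Transfer-orbit speed at r₂: v_a = √[μ(2/r₂ − 1/a_t)] = 0.62693 km/s.
Second burn Δv₂ = |v₂ − v_a| = 0.6798 km/s.
Total Δv = Δv₁ + Δv₂ = 1.877 km/s.

Δv = 1.88 km/s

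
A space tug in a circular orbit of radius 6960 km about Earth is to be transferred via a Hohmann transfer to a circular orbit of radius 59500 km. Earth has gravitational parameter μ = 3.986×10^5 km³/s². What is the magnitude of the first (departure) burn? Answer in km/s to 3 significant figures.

Δv₁ = 2.56 km/s

Semi-major axis of the transfer orbit: a_t = (6960 + 59500)/2 = 33230 km.
Circular speed at r = 6960 km: v_c = √(μ/r) = 7.56770 km/s.
Transfer-orbit speed at the same r (vis-viva, a = a_t): v_t = √[μ(2/r − 1/a_t)] = 10.1265 km/s.
Δv₁ = |v_t − v_c| = |10.1265 − 7.56770| = 2.559 km/s.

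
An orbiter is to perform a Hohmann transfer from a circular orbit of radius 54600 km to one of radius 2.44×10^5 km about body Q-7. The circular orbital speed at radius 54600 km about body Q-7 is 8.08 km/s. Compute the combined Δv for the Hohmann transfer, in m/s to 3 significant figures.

From the circular-orbit relation v² = μ/r at r = 54600 km: μ = v²r = (8.08)² × 54600 = 3.56464×10^6 km³/s².
Semi-major axis of the transfer orbit: a_t = (54600 + 2.440×10^5)/2 = 1.493×10^5 km.
Circular speed at r₁: v₁ = √(μ/r₁) = √(3.56464×10^6/54600) = 8.0800 km/s.
On the transfer ellipse at r₁, vis-viva equation gives v_p = √[μ(2/r₁ − 1/a_t)] = 10.329 km/s.
First burn Δv₁ = |v_p − v₁| = 2.249 km/s.
Circular speed at r₂: v₂ = √(μ/r₂) = 3.822 km/s.
Transfer-orbit speed at r₂: v_a = √[μ(2/r₂ − 1/a_t)] = 2.311 km/s.
Second burn Δv₂ = |v₂ − v_a| = 1.511 km/s.
Total Δv = Δv₁ + Δv₂ = 3.760 km/s.

Δv = 3760 m/s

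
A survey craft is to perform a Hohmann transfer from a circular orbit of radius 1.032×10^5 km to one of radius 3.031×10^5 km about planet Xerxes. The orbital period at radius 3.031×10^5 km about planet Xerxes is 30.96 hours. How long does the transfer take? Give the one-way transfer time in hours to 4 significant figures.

From Kepler's third law T² = 4π²r³/μ at r = 3.031×10^5 km, T = 30.96 hours = 30.96 × 3600 s = 1.11456×10^5 s: μ = 4π²r³/T² = 8.84934×10^7 km³/s².
Transfer-ellipse semi-major axis a_t = (r₁ + r₂)/2 = (1.032×10^5 + 3.031×10^5)/2 = 2.0315×10^5 km.
By Kepler's third law the transfer-orbit period is T = 2π√(a_t³/μ), so t = T/2 = 30580 s.
Converting: 30580 s ÷ 3600 s/hour = 8.494 hours.

t = 8.494 hours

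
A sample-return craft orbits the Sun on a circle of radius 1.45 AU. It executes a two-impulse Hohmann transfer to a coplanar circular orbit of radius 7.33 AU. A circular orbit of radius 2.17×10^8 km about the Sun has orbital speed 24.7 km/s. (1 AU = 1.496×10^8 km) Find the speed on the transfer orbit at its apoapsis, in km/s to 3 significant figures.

From the circular-orbit relation v² = μ/r at r = 2.17×10^8 km: μ = v²r = (24.7)² × 2.17×10^8 = 1.32390×10^11 km³/s².
In km: r₁ = 1.45 × 1.496×10^8 = 2.1692×10^8 km; r₂ = 7.33 × 1.496×10^8 = 1.096568×10^9 km.
Transfer-ellipse semi-major axis a_t = (r₁ + r₂)/2 = (2.1692×10^8 + 1.096568×10^9)/2 = 6.56744×10^8 km.
At apoapsis, r = 1.096568×10^9 km.
Vis-viva: v = √[μ(2/r − 1/a_t)] = √[1.32390×10^11 × (2/1.096568×10^9 − 1/6.56744×10^8)] = 6.315 km/s.

v = 6.31 km/s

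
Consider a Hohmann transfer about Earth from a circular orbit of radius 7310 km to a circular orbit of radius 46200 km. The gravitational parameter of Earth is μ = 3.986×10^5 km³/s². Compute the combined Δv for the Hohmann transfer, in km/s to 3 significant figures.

The Hohmann ellipse has a_t = (r₁ + r₂)/2 = 26755 km.
At r₁ the circular-orbit speed is v₁ = √(μ/r₁) = 7.3843 km/s.
Transfer-orbit speed at r₁ (vis-viva equation): v_p = √[μ(2/r₁ − 1/a_t)] = 9.7035 km/s.
First burn Δv₁ = |v_p − v₁| = 2.319 km/s.
At r₂, v₂ = √(μ/r₂) = 2.937 km/s.
Transfer-orbit speed at r₂: v_a = √[μ(2/r₂ − 1/a_t)] = 1.535 km/s.
Second burn Δv₂ = |v₂ − v_a| = 1.402 km/s.
Δv = Δv₁ + Δv₂ = 2.319 + 1.402 = 3.721 km/s.

Δv = 3.72 km/s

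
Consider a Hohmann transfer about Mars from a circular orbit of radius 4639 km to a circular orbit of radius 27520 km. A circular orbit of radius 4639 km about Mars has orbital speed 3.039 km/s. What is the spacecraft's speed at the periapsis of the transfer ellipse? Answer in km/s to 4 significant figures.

v = 3.976 km/s

From the circular-orbit relation v² = μ/r at r = 4639 km: μ = v²r = (3.039)² × 4639 = 42843.6 km³/s².
Transfer-ellipse semi-major axis a_t = (r₁ + r₂)/2 = (4639 + 27520)/2 = 16079.5 km.
At periapsis, r = 4639 km.
Vis-viva: v = √[μ(2/r − 1/a_t)] = √[42843.6 × (2/4639 − 1/16079.5)] = 3.976 km/s.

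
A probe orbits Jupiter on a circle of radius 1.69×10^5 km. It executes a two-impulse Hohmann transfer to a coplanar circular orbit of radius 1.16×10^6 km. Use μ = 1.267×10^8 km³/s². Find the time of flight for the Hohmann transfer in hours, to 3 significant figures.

t = 42.0 hours

Transfer-ellipse semi-major axis a_t = (r₁ + r₂)/2 = (1.690×10^5 + 1.160×10^6)/2 = 6.645×10^5 km.
Half the transfer-orbit period gives t = π√(a_t³/μ) = 1.512×10^5 s.
Converting: 1.512×10^5 s ÷ 3600 s/hour = 42.0 hours.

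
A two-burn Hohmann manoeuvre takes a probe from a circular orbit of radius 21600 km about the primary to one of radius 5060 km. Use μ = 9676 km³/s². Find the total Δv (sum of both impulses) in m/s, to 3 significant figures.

The Hohmann ellipse has a_t = (r₁ + r₂)/2 = 13330 km.
Circular speed at r₁: v₁ = √(μ/r₁) = √(9676/21600) = 0.66930 km/s.
Transfer-orbit speed at r₁ (v² = μ(2/r − 1/a)): v_a = √[μ(2/r₁ − 1/a_t)] = 0.41236 km/s.
First burn Δv₁ = |v_a − v₁| = 0.25694 km/s.
Circular speed at r₂: v₂ = √(μ/r₂) = 1.38284 km/s.
Transfer-orbit speed at r₂: v_p = √[μ(2/r₂ − 1/a_t)] = 1.76029 km/s.
Second burn Δv₂ = |v₂ − v_p| = 0.37745 km/s.
Total Δv = Δv₁ + Δv₂ = 0.6344 km/s.

Δv = 634 m/s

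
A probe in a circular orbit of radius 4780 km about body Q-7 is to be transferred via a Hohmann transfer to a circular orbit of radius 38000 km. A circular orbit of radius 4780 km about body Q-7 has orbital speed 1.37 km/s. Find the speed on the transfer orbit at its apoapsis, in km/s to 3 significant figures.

v = 0.230 km/s

From the circular-orbit relation v² = μ/r at r = 4780 km: μ = v²r = (1.37)² × 4780 = 8971.58 km³/s².
The Hohmann ellipse has a_t = (r₁ + r₂)/2 = 21390 km.
The apoapsis of the transfer ellipse is at r = 38000 km.
From the vis-viva equation, v = √[μ(2/r − 1/a_t)] = 0.2297 km/s.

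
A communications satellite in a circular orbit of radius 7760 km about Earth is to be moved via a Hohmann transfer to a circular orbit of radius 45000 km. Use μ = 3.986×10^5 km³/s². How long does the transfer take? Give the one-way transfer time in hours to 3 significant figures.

Transfer-ellipse semi-major axis a_t = (r₁ + r₂)/2 = (7760 + 45000)/2 = 26380 km.
Transfer time t = π√(a_t³/μ) = π√((26380)³ / 3.986×10^5) = 21320 s.
Converting: 21320 s ÷ 3600 s/hour = 5.92 hours.

t = 5.92 hours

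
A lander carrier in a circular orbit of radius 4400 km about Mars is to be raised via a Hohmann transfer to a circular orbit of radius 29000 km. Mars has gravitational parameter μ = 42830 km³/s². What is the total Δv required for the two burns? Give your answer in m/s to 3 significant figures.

Δv = 1580 m/s

Transfer-ellipse semi-major axis a_t = (r₁ + r₂)/2 = (4400 + 29000)/2 = 16700 km.
At r₁ the circular-orbit speed is v₁ = √(μ/r₁) = 3.1200 km/s.
Transfer-orbit speed at r₁ (v² = μ(2/r − 1/a)): v_p = √[μ(2/r₁ − 1/a_t)] = 4.1114 km/s.
First burn Δv₁ = |v_p − v₁| = 0.9914 km/s.
At r₂, v₂ = √(μ/r₂) = 1.2153 km/s.
Transfer-orbit speed at r₂: v_a = √[μ(2/r₂ − 1/a_t)] = 0.62380 km/s.
Second burn Δv₂ = |v₂ − v_a| = 0.5915 km/s.
Δv = Δv₁ + Δv₂ = 0.9914 + 0.5915 = 1.583 km/s.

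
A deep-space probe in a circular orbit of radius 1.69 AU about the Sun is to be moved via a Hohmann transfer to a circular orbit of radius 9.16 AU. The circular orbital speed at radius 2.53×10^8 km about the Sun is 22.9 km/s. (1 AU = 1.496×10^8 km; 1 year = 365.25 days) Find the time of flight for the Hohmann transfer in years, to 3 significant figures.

From the circular-orbit relation v² = μ/r at r = 2.53×10^8 km: μ = v²r = (22.9)² × 2.53×10^8 = 1.32676×10^11 km³/s².
In km: r₁ = 1.69 × 1.496×10^8 = 2.52824×10^8 km; r₂ = 9.16 × 1.496×10^8 = 1.370336×10^9 km.
The Hohmann ellipse has a_t = (r₁ + r₂)/2 = 8.1158×10^8 km.
Transfer time t = π√(a_t³/μ) = π√((8.1158×10^8)³ / 1.32676×10^11) = 1.994×10^8 s.
Converting: 1.994×10^8 s ÷ 3.15576×10^7 s/year (365.25 × 86400) = 6.32 years.

t = 6.32 years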